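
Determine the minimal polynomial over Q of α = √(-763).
m_α(x) = x^2 + 763

α satisfies α^2 + 763 = 0, so x^2 + 763 annihilates α. Since d = -763 is squarefree and ≠ 1, it is not a perfect square in Q, so x^2 + 763 has no rational root and is therefore irreducible over Q (a degree-2 polynomial over a field is irreducible iff it has no root). Hence m_α(x) = x^2 + 763.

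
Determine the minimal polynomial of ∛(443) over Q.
m_α(x) = x^3 - 443

α satisfies α^3 = 443, so x^3 - 443 annihilates α. By the rational root test, a rational root p/q (in lowest terms) of x^3 - 443 would satisfy p^3 = 443 q^3, forcing q = 1 and p^3 = 443; but 443 is not a perfect cube, contradiction. A monic cubic over Q with no rational root is irreducible (any nontrivial factorization would include a linear factor). Hence x^3 - 443 is the minimal polynomial of α, and in particular [Q(α):Q] = 3.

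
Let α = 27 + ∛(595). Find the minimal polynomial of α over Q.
m_α(x) = x^3 - 81x^2 + 2187x - 20278

Set β = α - 27 = ∛(595), so β^3 = 595. Then (α - 27)^3 - 595 = 0, i.e. α is a root of g(x) = (x - 27)^3 - 595 = x^3 - 81x^2 + 2187x - 20278. Since g(x) = h(x - 27) where h(x) = x^3 - 595, and h is irreducible over Q (because 595 is not a perfect cube, so h has no rational root, and a monic cubic with no rational root is irreducible), g is also irreducible (irreducibility is preserved under the substitution x → x - 27). Hence m_α(x) = x^3 - 81x^2 + 2187x - 20278.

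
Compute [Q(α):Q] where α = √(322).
[Q(α):Q] = 2

[Q(α):Q] equals the degree of the minimal polynomial of α. Here α^2 = 322 and x^2 - 322 is irreducible (d = 322 is squarefree, ≠ 1, hence not a square), so deg(m_α) = 2. Thus [Q(α):Q] = 2.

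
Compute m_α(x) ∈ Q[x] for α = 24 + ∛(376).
m_α(x) = x^3 - 72x^2 + 1728x - 14200

Set β = α - 24 = ∛(376), so β^3 = 376. Then (α - 24)^3 - 376 = 0, i.e. α is a root of g(x) = (x - 24)^3 - 376 = x^3 - 72x^2 + 1728x - 14200. Since g(x) = h(x - 24) where h(x) = x^3 - 376, and h is irreducible over Q (because 376 is not a perfect cube, so h has no rational root, and a monic cubic with no rational root is irreducible), g is also irreducible (irreducibility is preserved under the substitution x → x - 24). Hence m_α(x) = x^3 - 72x^2 + 1728x - 14200.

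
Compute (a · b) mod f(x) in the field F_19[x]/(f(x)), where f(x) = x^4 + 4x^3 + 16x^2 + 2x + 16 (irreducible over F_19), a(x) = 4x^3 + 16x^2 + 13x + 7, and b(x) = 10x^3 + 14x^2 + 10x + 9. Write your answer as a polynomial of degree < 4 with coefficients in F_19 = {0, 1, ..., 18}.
a · b ≡ 3x^3 + 15x^2 + 3x + 2 (mod f(x))

Multiply in F_19[x]: a(x)·b(x) = (4x^3 + 16x^2 + 13x + 7)·(10x^3 + 14x^2 + 10x + 9) = 2x^6 + 7x^5 + 14x^4 + 11x^3 + 11x^2 + 16x + 6. This has degree ≥ 4, so divide by f(x) over F_19: 2x^6 + 7x^5 + 14x^4 + 11x^3 + 11x^2 + 16x + 6 = (2x^2 + 18x + 5)·(x^4 + 4x^3 + 16x^2 + 2x + 16) + (3x^3 + 15x^2 + 3x + 2). Hence a·b ≡ 3x^3 + 15x^2 + 3x + 2 (mod f). (F_19[x]/(f) is a field with 19^4 = 130321 elements since f is irreducible of degree 4.)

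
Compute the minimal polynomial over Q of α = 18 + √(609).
m_α(x) = x^2 - 36x - 285

From α - 18 = √(609), squaring gives (α - 18)^2 = 609, i.e. α^2 - 36α + 324 = 609, so α^2 - 36α - 285 = 0. The discriminant of x^2 - 36x - 285 is (-36)^2 - 4·(-285) = 1296 + 1140 = 2436, and 4·(609) is not a perfect square in Q since 609 is squarefree and ≠ 1. Hence x^2 - 36x - 285 is irreducible over Q and is the minimal polynomial of α.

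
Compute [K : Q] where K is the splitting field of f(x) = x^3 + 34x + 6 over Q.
[K : Q] = 6

By the rational root test, any rational root of the monic integer polynomial f(x) = x^3 + 34x + 6 must be an integer dividing the constant term 6, i.e. one of ±{1, 2, 3, 6}. Evaluating: f(1) = 41, f(-1) = -29, f(2) = 82, f(-2) = -70, f(3) = 135, f(-3) = -123, f(6) = 426, f(-6) = -414; none is 0, so f has no rational root and is therefore irreducible over Q (a cubic with no linear factor over a field is irreducible). For an irreducible cubic, the Galois group is A_3 or S_3 according as the discriminant disc(f) = -4a^3 - 27b^2 = -4·(34)^3 - 27·(6)^2 = -158188 is or is not a square in Q. Here disc(f) = -158188 is not a perfect square in Q, so the Galois group of f over Q is not contained in A_3 and must be all of S_3. The splitting field has degree |S_3| = 6 over Q, so [K : Q] = 6.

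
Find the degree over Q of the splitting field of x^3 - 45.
[K : Q] = 6

The roots of x^3 - 45 are ∛45, ω∛45, ω^2∛45 where ω = e^(2πi/3) is a primitive cube root of unity, so K = Q(∛45, ω). Now [Q(∛45):Q] = 3 (since 45 is not a perfect cube, x^3 - 45 is irreducible) and [Q(ω):Q] = 2. Both 2 and 3 divide [K:Q], and [K:Q] ≤ 3·2 = 6, so [K:Q] = 6. (Equivalently: Q(∛45) ⊂ R but ω ∉ R, so [K : Q(∛45)] = 2.)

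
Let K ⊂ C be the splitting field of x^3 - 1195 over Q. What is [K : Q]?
[K : Q] = 6

The roots of x^3 - 1195 are ∛1195, ω∛1195, ω^2∛1195 where ω = e^(2πi/3) is a primitive cube root of unity, so K = Q(∛1195, ω). Now [Q(∛1195):Q] = 3 (since 1195 is not a perfect cube, x^3 - 1195 is irreducible) and [Q(ω):Q] = 2. Both 2 and 3 divide [K:Q], and [K:Q] ≤ 3·2 = 6, so [K:Q] = 6. (Equivalently: Q(∛1195) ⊂ R but ω ∉ R, so [K : Q(∛1195)] = 2.)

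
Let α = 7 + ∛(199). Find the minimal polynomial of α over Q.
m_α(x) = x^3 - 21x^2 + 147x - 542

Set β = α - 7 = ∛(199), so β^3 = 199. Then (α - 7)^3 - 199 = 0, i.e. α is a root of g(x) = (x - 7)^3 - 199 = x^3 - 21x^2 + 147x - 542. Since g(x) = h(x - 7) where h(x) = x^3 - 199, and h is irreducible over Q (because 199 is not a perfect cube, so h has no rational root, and a monic cubic with no rational root is irreducible), g is also irreducible (irreducibility is preserved under the substitution x → x - 7). Hence m_α(x) = x^3 - 21x^2 + 147x - 542.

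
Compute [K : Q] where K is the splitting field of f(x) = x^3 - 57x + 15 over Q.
[K : Q] = 6

By the rational root test, any rational root of the monic integer polynomial f(x) = x^3 - 57x + 15 must be an integer dividing the constant term 15, i.e. one of ±{1, 3, 5, 15}. Evaluating: f(1) = -41, f(-1) = 71, f(3) = -129, f(-3) = 159, f(5) = -145, f(-5) = 175, f(15) = 2535, f(-15) = -2505; none is 0, so f has no rational root and is therefore irreducible over Q (a cubic with no linear factor over a field is irreducible). For an irreducible cubic, the Galois group is A_3 or S_3 according as the discriminant disc(f) = -4a^3 - 27b^2 = -4·(-57)^3 - 27·(15)^2 = 734697 is or is not a square in Q. Here disc(f) = 734697 is not a perfect square in Q, so the Galois group of f over Q is not contained in A_3 and must be all of S_3. The splitting field has degree |S_3| = 6 over Q, so [K : Q] = 6.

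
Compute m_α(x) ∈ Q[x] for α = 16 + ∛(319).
m_α(x) = x^3 - 48x^2 + 768x - 4415

Set β = α - 16 = ∛(319), so β^3 = 319. Then (α - 16)^3 - 319 = 0, i.e. α is a root of g(x) = (x - 16)^3 - 319 = x^3 - 48x^2 + 768x - 4415. Since g(x) = h(x - 16) where h(x) = x^3 - 319, and h is irreducible over Q (because 319 is not a perfect cube, so h has no rational root, and a monic cubic with no rational root is irreducible), g is also irreducible (irreducibility is preserved under the substitution x → x - 16). Hence m_α(x) = x^3 - 48x^2 + 768x - 4415.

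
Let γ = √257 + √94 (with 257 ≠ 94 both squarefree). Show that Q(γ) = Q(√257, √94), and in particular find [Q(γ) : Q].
[Q(γ) : Q] = 4 (equivalently, Q(γ) = Q(√257, √94))

Obviously Q(γ) ⊆ Q(√257, √94), and [Q(√257, √94):Q] = 4 (since 257, 94 are distinct squarefree integers > 1 with 24158 not a perfect square). To show equality we compute the minimal polynomial of γ. From γ = √257 + √94: γ^2 = 257 + 2√(24158) + 94 = 351 + 2√(24158), so γ^2 - 351 = 2√(24158); squaring, (γ^2 - 351)^2 = 4·24158, i.e. γ^4 - 702γ^2 + 123201 - 96632 = 0, i.e. γ^4 - 702γ^2 + 26569 = 0. So γ is a root of x^4 - 702x^2 + 26569. This polynomial is irreducible over Q: it has no rational root (each ±√257 ± √94 is irrational), and any factorization into two quadratics over Q would force √(24158) ∈ Q (pairing opposite roots) or √257, √94 ∈ Q (other pairings), all impossible. Hence [Q(γ):Q] = 4 = [Q(√257, √94):Q], so Q(γ) = Q(√257, √94).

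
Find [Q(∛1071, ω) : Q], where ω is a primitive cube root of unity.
[Q(∛1071, ω) : Q] = 6

[Q(∛1071):Q] = 3 (min poly x^3 - 1071, irreducible since 1071 is not a perfect cube). [Q(ω):Q] = 2 (min poly x^2 + x + 1). Since Q(∛1071) ⊂ R and ω ∉ R, we have ω ∉ Q(∛1071), so x^2 + x + 1 remains irreducible over Q(∛1071) and [Q(∛1071, ω) : Q(∛1071)] = 2. By the tower law, [Q(∛1071, ω) : Q] = 3 · 2 = 6. (In fact Q(∛1071, ω) is the splitting field of x^3 - 1071 over Q.)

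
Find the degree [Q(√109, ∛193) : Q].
[Q(√109, ∛193) : Q] = 6

Let L = Q(√109, ∛193). Since Q(√109) ⊂ L and [Q(√109):Q] = 2, the tower law gives 2 | [L:Q]. Likewise Q(∛193) ⊂ L with [Q(∛193):Q] = 3 (because 193 is not a perfect cube), so 3 | [L:Q]. As gcd(2,3) = 1, [L:Q] is divisible by 6. Conversely L is generated over Q by √109 and ∛193, so [L:Q] ≤ 2·3 = 6. Therefore [Q(√109, ∛193) : Q] = 6.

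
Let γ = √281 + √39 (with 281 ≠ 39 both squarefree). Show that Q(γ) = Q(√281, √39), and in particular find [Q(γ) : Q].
[Q(γ) : Q] = 4 (equivalently, Q(γ) = Q(√281, √39))

Obviously Q(γ) ⊆ Q(√281, √39), and [Q(√281, √39):Q] = 4 (since 281, 39 are distinct squarefree integers > 1 with 10959 not a perfect square). To show equality we compute the minimal polynomial of γ. From γ = √281 + √39: γ^2 = 281 + 2√(10959) + 39 = 320 + 2√(10959), so γ^2 - 320 = 2√(10959); squaring, (γ^2 - 320)^2 = 4·10959, i.e. γ^4 - 640γ^2 + 102400 - 43836 = 0, i.e. γ^4 - 640γ^2 + 58564 = 0. So γ is a root of x^4 - 640x^2 + 58564. This polynomial is irreducible over Q: it has no rational root (each ±√281 ± √39 is irrational), and any factorization into two quadratics over Q would force √(10959) ∈ Q (pairing opposite roots) or √281, √39 ∈ Q (other pairings), all impossible. Hence [Q(γ):Q] = 4 = [Q(√281, √39):Q], so Q(γ) = Q(√281, √39).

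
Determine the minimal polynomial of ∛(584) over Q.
m_α(x) = x^3 - 584

α satisfies α^3 = 584, so x^3 - 584 annihilates α. By the rational root test, a rational root p/q (in lowest terms) of x^3 - 584 would satisfy p^3 = 584 q^3, forcing q = 1 and p^3 = 584; but 584 is not a perfect cube, contradiction. A monic cubic over Q with no rational root is irreducible (any nontrivial factorization would include a linear factor). Hence x^3 - 584 is the minimal polynomial of α, and in particular [Q(α):Q] = 3.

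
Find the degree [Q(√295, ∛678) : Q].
[Q(√295, ∛678) : Q] = 6

Let L = Q(√295, ∛678). Since Q(√295) ⊂ L and [Q(√295):Q] = 2, the tower law gives 2 | [L:Q]. Likewise Q(∛678) ⊂ L with [Q(∛678):Q] = 3 (because 678 is not a perfect cube), so 3 | [L:Q]. As gcd(2,3) = 1, [L:Q] is divisible by 6. Conversely L is generated over Q by √295 and ∛678, so [L:Q] ≤ 2·3 = 6. Therefore [Q(√295, ∛678) : Q] = 6.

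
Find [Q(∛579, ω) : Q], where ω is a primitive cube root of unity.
[Q(∛579, ω) : Q] = 6

[Q(∛579):Q] = 3 (min poly x^3 - 579, irreducible since 579 is not a perfect cube). [Q(ω):Q] = 2 (min poly x^2 + x + 1). Since Q(∛579) ⊂ R and ω ∉ R, we have ω ∉ Q(∛579), so x^2 + x + 1 remains irreducible over Q(∛579) and [Q(∛579, ω) : Q(∛579)] = 2. By the tower law, [Q(∛579, ω) : Q] = 3 · 2 = 6. (In fact Q(∛579, ω) is the splitting field of x^3 - 579 over Q.)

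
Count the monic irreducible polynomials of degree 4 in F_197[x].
There are 376524918 monic irreducible polynomials of degree 4 over F_197

Each element of F_{197^4} that lies in no proper subfield is a root of exactly one monic irreducible of degree 4 over F_197, and each such polynomial has 4 distinct roots in F_{197^4}. By Möbius inversion the count is N_197(4) = (1/4) Σ_{d|4} μ(4/d) · 197^d = (1/4)(μ(4)·197^1 + μ(2)·197^2 + μ(1)·197^4) = 1506099672/4 = 376524918.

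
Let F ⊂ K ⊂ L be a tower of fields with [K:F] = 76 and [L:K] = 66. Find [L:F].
[L:F] = 5016

The tower law says that for any tower of field extensions F ⊂ K ⊂ L with finite degrees, [L:F] = [L:K] · [K:F]. Here this gives [L:F] = 66 · 76 = 5016.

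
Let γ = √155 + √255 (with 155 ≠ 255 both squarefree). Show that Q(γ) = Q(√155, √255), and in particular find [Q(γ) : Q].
[Q(γ) : Q] = 4 (equivalently, Q(γ) = Q(√155, √255))

Obviously Q(γ) ⊆ Q(√155, √255), and [Q(√155, √255):Q] = 4 (since 155, 255 are distinct squarefree integers > 1 with 39525 not a perfect square). To show equality we compute the minimal polynomial of γ. From γ = √155 + √255: γ^2 = 155 + 2√(39525) + 255 = 410 + 2√(39525), so γ^2 - 410 = 2√(39525); squaring, (γ^2 - 410)^2 = 4·39525, i.e. γ^4 - 820γ^2 + 168100 - 158100 = 0, i.e. γ^4 - 820γ^2 + 10000 = 0. So γ is a root of x^4 - 820x^2 + 10000. This polynomial is irreducible over Q: it has no rational root (each ±√155 ± √255 is irrational), and any factorization into two quadratics over Q would force √(39525) ∈ Q (pairing opposite roots) or √155, √255 ∈ Q (other pairings), all impossible. Hence [Q(γ):Q] = 4 = [Q(√155, √255):Q], so Q(γ) = Q(√155, √255).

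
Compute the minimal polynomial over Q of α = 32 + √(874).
m_α(x) = x^2 - 64x + 150

From α - 32 = √(874), squaring gives (α - 32)^2 = 874, i.e. α^2 - 64α + 1024 = 874, so α^2 - 64α + 150 = 0. The discriminant of x^2 - 64x + 150 is (-64)^2 - 4·(150) = 4096 - 600 = 3496, and 4·(874) is not a perfect square in Q since 874 is squarefree and ≠ 1. Hence x^2 - 64x + 150 is irreducible over Q and is the minimal polynomial of α.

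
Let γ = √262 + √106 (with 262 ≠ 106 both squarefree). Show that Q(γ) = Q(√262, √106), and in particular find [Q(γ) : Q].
[Q(γ) : Q] = 4 (equivalently, Q(γ) = Q(√262, √106))

Obviously Q(γ) ⊆ Q(√262, √106), and [Q(√262, √106):Q] = 4 (since 262, 106 are distinct squarefree integers > 1 with 27772 not a perfect square). To show equality we compute the minimal polynomial of γ. From γ = √262 + √106: γ^2 = 262 + 2√(27772) + 106 = 368 + 2√(27772), so γ^2 - 368 = 2√(27772); squaring, (γ^2 - 368)^2 = 4·27772, i.e. γ^4 - 736γ^2 + 135424 - 111088 = 0, i.e. γ^4 - 736γ^2 + 24336 = 0. So γ is a root of x^4 - 736x^2 + 24336. This polynomial is irreducible over Q: it has no rational root (each ±√262 ± √106 is irrational), and any factorization into two quadratics over Q would force √(27772) ∈ Q (pairing opposite roots) or √262, √106 ∈ Q (other pairings), all impossible. Hence [Q(γ):Q] = 4 = [Q(√262, √106):Q], so Q(γ) = Q(√262, √106).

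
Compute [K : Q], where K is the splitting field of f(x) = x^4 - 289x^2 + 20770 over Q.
[K : Q] = 4

Solving the quadratic in x^2: x^2 = (289 ± √(289^2 - 4·20770))/2 = (289 ± √441)/2 = (289 ± 21)/2, giving x^2 = 134 or x^2 = 155. So f(x) = (x^2 - 134)(x^2 - 155) and the roots of f are ±√134, ±√155. Hence the splitting field is K = Q(√134, √155). Since 134 and 155 are distinct squarefree integers > 1, their product 20770 is not a perfect square, so √155 ∉ Q(√134). By the tower law [K:Q] = [Q(√134,√155):Q(√134)] · [Q(√134):Q] = 2 · 2 = 4.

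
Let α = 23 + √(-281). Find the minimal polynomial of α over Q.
m_α(x) = x^2 - 46x + 810

From α - 23 = √(-281), squaring gives (α - 23)^2 = -281, i.e. α^2 - 46α + 529 = -281, so α^2 - 46α + 810 = 0. The discriminant of x^2 - 46x + 810 is (-46)^2 - 4·(810) = 2116 - 3240 = -1124, and 4·(-281) is not a perfect square in Q since -281 is squarefree and ≠ 1. Hence x^2 - 46x + 810 is irreducible over Q and is the minimal polynomial of α.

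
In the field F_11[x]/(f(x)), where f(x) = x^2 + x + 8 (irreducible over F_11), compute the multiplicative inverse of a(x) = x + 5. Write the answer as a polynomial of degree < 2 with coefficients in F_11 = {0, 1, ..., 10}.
a(x)^(-1) ≡ 9x + 8 (mod f(x))

Since f is irreducible over F_11, F_11[x]/(f) is a field and a(x) ≠ 0 has an inverse. Apply the extended Euclidean algorithm to f(x) and a(x) in F_11[x]: f(x) = (x + 7)·a(x) + (6). The last nonzero remainder is the constant 6 = gcd(f, a) in F_11. Back-substituting through the division chain expresses 6 = s(x)·a(x) + t(x)·f(x) with s(x) ≡ 10x + 4 (mod f), so (10x + 4)·a(x) ≡ 6 (mod f). Multiplying by 6^(-1) ≡ 2 in F_11 gives a(x)^(-1) ≡ 2·(10x + 4) ≡ 9x + 8 (mod f). Check: (x + 5)·(9x + 8) = 9x^2 + 9x + 7 ≡ 1 (mod x^2 + x + 8).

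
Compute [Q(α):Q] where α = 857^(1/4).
[Q(α):Q] = 4

α is a root of x^4 - 857. By Eisenstein's criterion at the prime p = 857 (which divides the constant term 857 but p^2 = 734449 does not, since 857 is squarefree), x^4 - 857 is irreducible over Q. Hence [Q(α):Q] = 4.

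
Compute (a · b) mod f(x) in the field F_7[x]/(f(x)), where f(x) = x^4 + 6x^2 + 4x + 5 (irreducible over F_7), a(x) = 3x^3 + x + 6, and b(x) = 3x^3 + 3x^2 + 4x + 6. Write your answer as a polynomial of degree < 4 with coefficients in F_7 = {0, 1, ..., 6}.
a · b ≡ 5x^3 + x (mod f(x))

Multiply in F_7[x]: a(x)·b(x) = (3x^3 + x + 6)·(3x^3 + 3x^2 + 4x + 6) = 2x^6 + 2x^5 + x^4 + 4x^3 + x^2 + 2x + 1. This has degree ≥ 4, so divide by f(x) over F_7: 2x^6 + 2x^5 + x^4 + 4x^3 + x^2 + 2x + 1 = (2x^2 + 2x + 3)·(x^4 + 6x^2 + 4x + 5) + (5x^3 + x). Hence a·b ≡ 5x^3 + x (mod f). (F_7[x]/(f) is a field with 7^4 = 2401 elements since f is irreducible of degree 4.)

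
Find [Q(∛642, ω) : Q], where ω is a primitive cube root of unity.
[Q(∛642, ω) : Q] = 6

[Q(∛642):Q] = 3 (min poly x^3 - 642, irreducible since 642 is not a perfect cube). [Q(ω):Q] = 2 (min poly x^2 + x + 1). Since Q(∛642) ⊂ R and ω ∉ R, we have ω ∉ Q(∛642), so x^2 + x + 1 remains irreducible over Q(∛642) and [Q(∛642, ω) : Q(∛642)] = 2. By the tower law, [Q(∛642, ω) : Q] = 3 · 2 = 6. (In fact Q(∛642, ω) is the splitting field of x^3 - 642 over Q.)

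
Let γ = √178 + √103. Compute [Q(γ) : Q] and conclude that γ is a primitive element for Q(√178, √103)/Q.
[Q(γ) : Q] = 4 (equivalently, Q(γ) = Q(√178, √103))

Obviously Q(γ) ⊆ Q(√178, √103), and [Q(√178, √103):Q] = 4 (since 178, 103 are distinct squarefree integers > 1 with 18334 not a perfect square). To show equality we compute the minimal polynomial of γ. From γ = √178 + √103: γ^2 = 178 + 2√(18334) + 103 = 281 + 2√(18334), so γ^2 - 281 = 2√(18334); squaring, (γ^2 - 281)^2 = 4·18334, i.e. γ^4 - 562γ^2 + 78961 - 73336 = 0, i.e. γ^4 - 562γ^2 + 5625 = 0. So γ is a root of x^4 - 562x^2 + 5625. This polynomial is irreducible over Q: it has no rational root (each ±√178 ± √103 is irrational), and any factorization into two quadratics over Q would force √(18334) ∈ Q (pairing opposite roots) or √178, √103 ∈ Q (other pairings), all impossible. Hence [Q(γ):Q] = 4 = [Q(√178, √103):Q], so Q(γ) = Q(√178, √103).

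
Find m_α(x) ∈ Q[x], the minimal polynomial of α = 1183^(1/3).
m_α(x) = x^3 - 1183

α satisfies α^3 = 1183, so x^3 - 1183 annihilates α. By the rational root test, a rational root p/q (in lowest terms) of x^3 - 1183 would satisfy p^3 = 1183 q^3, forcing q = 1 and p^3 = 1183; but 1183 is not a perfect cube, contradiction. A monic cubic over Q with no rational root is irreducible (any nontrivial factorization would include a linear factor). Hence x^3 - 1183 is the minimal polynomial of α, and in particular [Q(α):Q] = 3.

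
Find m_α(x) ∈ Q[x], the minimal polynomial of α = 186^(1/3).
m_α(x) = x^3 - 186

α satisfies α^3 = 186, so x^3 - 186 annihilates α. By the rational root test, a rational root p/q (in lowest terms) of x^3 - 186 would satisfy p^3 = 186 q^3, forcing q = 1 and p^3 = 186; but 186 is not a perfect cube, contradiction. A monic cubic over Q with no rational root is irreducible (any nontrivial factorization would include a linear factor). Hence x^3 - 186 is the minimal polynomial of α, and in particular [Q(α):Q] = 3.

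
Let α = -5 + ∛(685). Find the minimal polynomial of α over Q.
m_α(x) = x^3 + 15x^2 + 75x - 560

Set β = α + 5 = ∛(685), so β^3 = 685. Then (α + 5)^3 - 685 = 0, i.e. α is a root of g(x) = (x + 5)^3 - 685 = x^3 + 15x^2 + 75x - 560. Since g(x) = h(x + 5) where h(x) = x^3 - 685, and h is irreducible over Q (because 685 is not a perfect cube, so h has no rational root, and a monic cubic with no rational root is irreducible), g is also irreducible (irreducibility is preserved under the substitution x → x + 5). Hence m_α(x) = x^3 + 15x^2 + 75x - 560.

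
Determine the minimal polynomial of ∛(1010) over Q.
m_α(x) = x^3 - 1010

α satisfies α^3 = 1010, so x^3 - 1010 annihilates α. By the rational root test, a rational root p/q (in lowest terms) of x^3 - 1010 would satisfy p^3 = 1010 q^3, forcing q = 1 and p^3 = 1010; but 1010 is not a perfect cube, contradiction. A monic cubic over Q with no rational root is irreducible (any nontrivial factorization would include a linear factor). Hence x^3 - 1010 is the minimal polynomial of α, and in particular [Q(α):Q] = 3.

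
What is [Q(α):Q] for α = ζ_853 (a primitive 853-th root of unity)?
[Q(α):Q] = 852

The minimal polynomial of ζ_853 over Q is the 853-th cyclotomic polynomial Φ_853(x), which is irreducible over Q and has degree φ(853) = 852. Hence [Q(α):Q] = φ(853) = 852.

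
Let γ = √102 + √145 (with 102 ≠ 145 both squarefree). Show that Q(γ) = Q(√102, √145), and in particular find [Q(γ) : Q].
[Q(γ) : Q] = 4 (equivalently, Q(γ) = Q(√102, √145))

Obviously Q(γ) ⊆ Q(√102, √145), and [Q(√102, √145):Q] = 4 (since 102, 145 are distinct squarefree integers > 1 with 14790 not a perfect square). To show equality we compute the minimal polynomial of γ. From γ = √102 + √145: γ^2 = 102 + 2√(14790) + 145 = 247 + 2√(14790), so γ^2 - 247 = 2√(14790); squaring, (γ^2 - 247)^2 = 4·14790, i.e. γ^4 - 494γ^2 + 61009 - 59160 = 0, i.e. γ^4 - 494γ^2 + 1849 = 0. So γ is a root of x^4 - 494x^2 + 1849. This polynomial is irreducible over Q: it has no rational root (each ±√102 ± √145 is irrational), and any factorization into two quadratics over Q would force √(14790) ∈ Q (pairing opposite roots) or √102, √145 ∈ Q (other pairings), all impossible. Hence [Q(γ):Q] = 4 = [Q(√102, √145):Q], so Q(γ) = Q(√102, √145).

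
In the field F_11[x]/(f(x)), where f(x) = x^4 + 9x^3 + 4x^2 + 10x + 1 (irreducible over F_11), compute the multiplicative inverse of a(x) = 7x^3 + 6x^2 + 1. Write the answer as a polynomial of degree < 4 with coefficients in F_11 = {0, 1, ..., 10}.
a(x)^(-1) ≡ 8x^3 + 8x^2 + 6x + 2 (mod f(x))

Since f is irreducible over F_11, F_11[x]/(f) is a field and a(x) ≠ 0 has an inverse. Apply the extended Euclidean algorithm to f(x) and a(x) in F_11[x]: f(x) = (8x + 7)·a(x) + (6x^2 + 2x + 5);  a(x) = (3x)·(6x^2 + 2x + 5) + (7x + 1);  (6x^2 + 2x + 5) = (4x + 6)·(7x + 1) + (10). The last nonzero remainder is the constant 10 = gcd(f, a) in F_11. Back-substituting through the division chain expresses 10 = s(x)·a(x) + t(x)·f(x) with s(x) ≡ 3x^3 + 3x^2 + 5x + 9 (mod f), so (3x^3 + 3x^2 + 5x + 9)·a(x) ≡ 10 (mod f). Multiplying by 10^(-1) ≡ 10 in F_11 gives a(x)^(-1) ≡ 10·(3x^3 + 3x^2 + 5x + 9) ≡ 8x^3 + 8x^2 + 6x + 2 (mod f). Check: (7x^3 + 6x^2 + 1)·(8x^3 + 8x^2 + 6x + 2) = x^6 + 5x^5 + 2x^4 + 3x^3 + 9x^2 + 6x + 2 ≡ 1 (mod x^4 + 9x^3 + 4x^2 + 10x + 1).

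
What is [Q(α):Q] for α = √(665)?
[Q(α):Q] = 2

[Q(α):Q] equals the degree of the minimal polynomial of α. Here α^2 = 665 and x^2 - 665 is irreducible (d = 665 is squarefree, ≠ 1, hence not a square), so deg(m_α) = 2. Thus [Q(α):Q] = 2.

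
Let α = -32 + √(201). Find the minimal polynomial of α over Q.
m_α(x) = x^2 + 64x + 823

From α + 32 = √(201), squaring gives (α + 32)^2 = 201, i.e. α^2 + 64α + 1024 = 201, so α^2 + 64α + 823 = 0. The discriminant of x^2 + 64x + 823 is (64)^2 - 4·(823) = 4096 - 3292 = 804, and 4·(201) is not a perfect square in Q since 201 is squarefree and ≠ 1. Hence x^2 + 64x + 823 is irreducible over Q and is the minimal polynomial of α.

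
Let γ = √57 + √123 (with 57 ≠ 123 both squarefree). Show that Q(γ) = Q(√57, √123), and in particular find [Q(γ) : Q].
[Q(γ) : Q] = 4 (equivalently, Q(γ) = Q(√57, √123))

Obviously Q(γ) ⊆ Q(√57, √123), and [Q(√57, √123):Q] = 4 (since 57, 123 are distinct squarefree integers > 1 with 7011 not a perfect square). To show equality we compute the minimal polynomial of γ. From γ = √57 + √123: γ^2 = 57 + 2√(7011) + 123 = 180 + 2√(7011), so γ^2 - 180 = 2√(7011); squaring, (γ^2 - 180)^2 = 4·7011, i.e. γ^4 - 360γ^2 + 32400 - 28044 = 0, i.e. γ^4 - 360γ^2 + 4356 = 0. So γ is a root of x^4 - 360x^2 + 4356. This polynomial is irreducible over Q: it has no rational root (each ±√57 ± √123 is irrational), and any factorization into two quadratics over Q would force √(7011) ∈ Q (pairing opposite roots) or √57, √123 ∈ Q (other pairings), all impossible. Hence [Q(γ):Q] = 4 = [Q(√57, √123):Q], so Q(γ) = Q(√57, √123).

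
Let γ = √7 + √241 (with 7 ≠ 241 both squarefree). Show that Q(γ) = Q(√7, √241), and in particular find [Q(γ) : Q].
[Q(γ) : Q] = 4 (equivalently, Q(γ) = Q(√7, √241))

Obviously Q(γ) ⊆ Q(√7, √241), and [Q(√7, √241):Q] = 4 (since 7, 241 are distinct squarefree integers > 1 with 1687 not a perfect square). To show equality we compute the minimal polynomial of γ. From γ = √7 + √241: γ^2 = 7 + 2√(1687) + 241 = 248 + 2√(1687), so γ^2 - 248 = 2√(1687); squaring, (γ^2 - 248)^2 = 4·1687, i.e. γ^4 - 496γ^2 + 61504 - 6748 = 0, i.e. γ^4 - 496γ^2 + 54756 = 0. So γ is a root of x^4 - 496x^2 + 54756. This polynomial is irreducible over Q: it has no rational root (each ±√7 ± √241 is irrational), and any factorization into two quadratics over Q would force √(1687) ∈ Q (pairing opposite roots) or √7, √241 ∈ Q (other pairings), all impossible. Hence [Q(γ):Q] = 4 = [Q(√7, √241):Q], so Q(γ) = Q(√7, √241).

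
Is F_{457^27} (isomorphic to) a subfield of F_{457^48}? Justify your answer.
No: F_{457^27} is not a subfield of F_{457^48}

F_{p^m} embeds in F_{p^n} iff m | n. Here 27 ∤ 48 (since 48 = 1·27 + 21 with remainder 21 ≠ 0), so F_{457^27} is not a subfield of F_{457^48}. Equivalently: if it were, the tower law would give 27 = [F_{457^27}:F_457] dividing [F_{457^48}:F_457] = 48, contradiction.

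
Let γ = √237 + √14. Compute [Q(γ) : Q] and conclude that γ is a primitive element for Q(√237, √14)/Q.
[Q(γ) : Q] = 4 (equivalently, Q(γ) = Q(√237, √14))

Obviously Q(γ) ⊆ Q(√237, √14), and [Q(√237, √14):Q] = 4 (since 237, 14 are distinct squarefree integers > 1 with 3318 not a perfect square). To show equality we compute the minimal polynomial of γ. From γ = √237 + √14: γ^2 = 237 + 2√(3318) + 14 = 251 + 2√(3318), so γ^2 - 251 = 2√(3318); squaring, (γ^2 - 251)^2 = 4·3318, i.e. γ^4 - 502γ^2 + 63001 - 13272 = 0, i.e. γ^4 - 502γ^2 + 49729 = 0. So γ is a root of x^4 - 502x^2 + 49729. This polynomial is irreducible over Q: it has no rational root (each ±√237 ± √14 is irrational), and any factorization into two quadratics over Q would force √(3318) ∈ Q (pairing opposite roots) or √237, √14 ∈ Q (other pairings), all impossible. Hence [Q(γ):Q] = 4 = [Q(√237, √14):Q], so Q(γ) = Q(√237, √14).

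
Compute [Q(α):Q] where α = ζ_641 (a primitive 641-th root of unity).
[Q(α):Q] = 640

The minimal polynomial of ζ_641 over Q is the 641-th cyclotomic polynomial Φ_641(x), which is irreducible over Q and has degree φ(641) = 640. Hence [Q(α):Q] = φ(641) = 640.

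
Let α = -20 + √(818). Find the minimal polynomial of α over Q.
m_α(x) = x^2 + 40x - 418

From α + 20 = √(818), squaring gives (α + 20)^2 = 818, i.e. α^2 + 40α + 400 = 818, so α^2 + 40α - 418 = 0. The discriminant of x^2 + 40x - 418 is (40)^2 - 4·(-418) = 1600 + 1672 = 3272, and 4·(818) is not a perfect square in Q since 818 is squarefree and ≠ 1. Hence x^2 + 40x - 418 is irreducible over Q and is the minimal polynomial of α.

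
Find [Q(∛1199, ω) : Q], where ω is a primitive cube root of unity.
[Q(∛1199, ω) : Q] = 6

[Q(∛1199):Q] = 3 (min poly x^3 - 1199, irreducible since 1199 is not a perfect cube). [Q(ω):Q] = 2 (min poly x^2 + x + 1). Since Q(∛1199) ⊂ R and ω ∉ R, we have ω ∉ Q(∛1199), so x^2 + x + 1 remains irreducible over Q(∛1199) and [Q(∛1199, ω) : Q(∛1199)] = 2. By the tower law, [Q(∛1199, ω) : Q] = 3 · 2 = 6. (In fact Q(∛1199, ω) is the splitting field of x^3 - 1199 over Q.)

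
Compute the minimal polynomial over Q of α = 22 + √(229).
m_α(x) = x^2 - 44x + 255

From α - 22 = √(229), squaring gives (α - 22)^2 = 229, i.e. α^2 - 44α + 484 = 229, so α^2 - 44α + 255 = 0. The discriminant of x^2 - 44x + 255 is (-44)^2 - 4·(255) = 1936 - 1020 = 916, and 4·(229) is not a perfect square in Q since 229 is squarefree and ≠ 1. Hence x^2 - 44x + 255 is irreducible over Q and is the minimal polynomial of α.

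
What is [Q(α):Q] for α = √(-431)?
[Q(α):Q] = 2

[Q(α):Q] equals the degree of the minimal polynomial of α. Here α^2 = -431 and x^2 + 431 is irreducible (d = -431 is squarefree, ≠ 1, hence not a square), so deg(m_α) = 2. Thus [Q(α):Q] = 2.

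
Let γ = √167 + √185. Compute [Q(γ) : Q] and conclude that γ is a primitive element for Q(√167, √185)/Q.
[Q(γ) : Q] = 4 (equivalently, Q(γ) = Q(√167, √185))

Obviously Q(γ) ⊆ Q(√167, √185), and [Q(√167, √185):Q] = 4 (since 167, 185 are distinct squarefree integers > 1 with 30895 not a perfect square). To show equality we compute the minimal polynomial of γ. From γ = √167 + √185: γ^2 = 167 + 2√(30895) + 185 = 352 + 2√(30895), so γ^2 - 352 = 2√(30895); squaring, (γ^2 - 352)^2 = 4·30895, i.e. γ^4 - 704γ^2 + 123904 - 123580 = 0, i.e. γ^4 - 704γ^2 + 324 = 0. So γ is a root of x^4 - 704x^2 + 324. This polynomial is irreducible over Q: it has no rational root (each ±√167 ± √185 is irrational), and any factorization into two quadratics over Q would force √(30895) ∈ Q (pairing opposite roots) or √167, √185 ∈ Q (other pairings), all impossible. Hence [Q(γ):Q] = 4 = [Q(√167, √185):Q], so Q(γ) = Q(√167, √185).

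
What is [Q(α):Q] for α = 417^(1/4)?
[Q(α):Q] = 4

α is a root of x^4 - 417. By Eisenstein's criterion at the prime p = 3 (which divides the constant term 417 but p^2 = 9 does not, since 417 is squarefree), x^4 - 417 is irreducible over Q. Hence [Q(α):Q] = 4.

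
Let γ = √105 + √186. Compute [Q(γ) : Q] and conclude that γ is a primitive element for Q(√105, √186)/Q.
[Q(γ) : Q] = 4 (equivalently, Q(γ) = Q(√105, √186))

Obviously Q(γ) ⊆ Q(√105, √186), and [Q(√105, √186):Q] = 4 (since 105, 186 are distinct squarefree integers > 1 with 19530 not a perfect square). To show equality we compute the minimal polynomial of γ. From γ = √105 + √186: γ^2 = 105 + 2√(19530) + 186 = 291 + 2√(19530), so γ^2 - 291 = 2√(19530); squaring, (γ^2 - 291)^2 = 4·19530, i.e. γ^4 - 582γ^2 + 84681 - 78120 = 0, i.e. γ^4 - 582γ^2 + 6561 = 0. So γ is a root of x^4 - 582x^2 + 6561. This polynomial is irreducible over Q: it has no rational root (each ±√105 ± √186 is irrational), and any factorization into two quadratics over Q would force √(19530) ∈ Q (pairing opposite roots) or √105, √186 ∈ Q (other pairings), all impossible. Hence [Q(γ):Q] = 4 = [Q(√105, √186):Q], so Q(γ) = Q(√105, √186).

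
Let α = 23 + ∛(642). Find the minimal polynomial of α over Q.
m_α(x) = x^3 - 69x^2 + 1587x - 12809

Set β = α - 23 = ∛(642), so β^3 = 642. Then (α - 23)^3 - 642 = 0, i.e. α is a root of g(x) = (x - 23)^3 - 642 = x^3 - 69x^2 + 1587x - 12809. Since g(x) = h(x - 23) where h(x) = x^3 - 642, and h is irreducible over Q (because 642 is not a perfect cube, so h has no rational root, and a monic cubic with no rational root is irreducible), g is also irreducible (irreducibility is preserved under the substitution x → x - 23). Hence m_α(x) = x^3 - 69x^2 + 1587x - 12809.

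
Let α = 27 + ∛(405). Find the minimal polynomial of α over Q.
m_α(x) = x^3 - 81x^2 + 2187x - 20088

Set β = α - 27 = ∛(405), so β^3 = 405. Then (α - 27)^3 - 405 = 0, i.e. α is a root of g(x) = (x - 27)^3 - 405 = x^3 - 81x^2 + 2187x - 20088. Since g(x) = h(x - 27) where h(x) = x^3 - 405, and h is irreducible over Q (because 405 is not a perfect cube, so h has no rational root, and a monic cubic with no rational root is irreducible), g is also irreducible (irreducibility is preserved under the substitution x → x - 27). Hence m_α(x) = x^3 - 81x^2 + 2187x - 20088.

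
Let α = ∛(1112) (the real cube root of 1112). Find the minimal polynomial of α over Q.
m_α(x) = x^3 - 1112

α satisfies α^3 = 1112, so x^3 - 1112 annihilates α. By the rational root test, a rational root p/q (in lowest terms) of x^3 - 1112 would satisfy p^3 = 1112 q^3, forcing q = 1 and p^3 = 1112; but 1112 is not a perfect cube, contradiction. A monic cubic over Q with no rational root is irreducible (any nontrivial factorization would include a linear factor). Hence x^3 - 1112 is the minimal polynomial of α, and in particular [Q(α):Q] = 3.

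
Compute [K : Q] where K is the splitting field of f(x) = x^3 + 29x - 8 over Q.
[K : Q] = 6

By the rational root test, any rational root of the monic integer polynomial f(x) = x^3 + 29x - 8 must be an integer dividing the constant term -8, i.e. one of ±{1, 2, 4, 8}. Evaluating: f(1) = 22, f(-1) = -38, f(2) = 58, f(-2) = -74, f(4) = 172, f(-4) = -188, f(8) = 736, f(-8) = -752; none is 0, so f has no rational root and is therefore irreducible over Q (a cubic with no linear factor over a field is irreducible). For an irreducible cubic, the Galois group is A_3 or S_3 according as the discriminant disc(f) = -4a^3 - 27b^2 = -4·(29)^3 - 27·(-8)^2 = -99284 is or is not a square in Q. Here disc(f) = -99284 is not a perfect square in Q, so the Galois group of f over Q is not contained in A_3 and must be all of S_3. The splitting field has degree |S_3| = 6 over Q, so [K : Q] = 6.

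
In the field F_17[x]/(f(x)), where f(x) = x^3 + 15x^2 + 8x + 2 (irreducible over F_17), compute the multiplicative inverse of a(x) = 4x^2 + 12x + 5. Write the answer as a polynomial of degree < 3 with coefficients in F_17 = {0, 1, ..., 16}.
a(x)^(-1) ≡ 3x^2 + 4x (mod f(x))

Since f is irreducible over F_17, F_17[x]/(f) is a field and a(x) ≠ 0 has an inverse. Apply the extended Euclidean algorithm to f(x) and a(x) in F_17[x]: f(x) = (13x + 3)·a(x) + (9x + 4);  a(x) = (8x + 11)·(9x + 4) + (12). The last nonzero remainder is the constant 12 = gcd(f, a) in F_17. Back-substituting through the division chain expresses 12 = s(x)·a(x) + t(x)·f(x) with s(x) ≡ 2x^2 + 14x (mod f), so (2x^2 + 14x)·a(x) ≡ 12 (mod f). Multiplying by 12^(-1) ≡ 10 in F_17 gives a(x)^(-1) ≡ 10·(2x^2 + 14x) ≡ 3x^2 + 4x (mod f). Check: (4x^2 + 12x + 5)·(3x^2 + 4x) = 12x^4 + x^3 + 12x^2 + 3x ≡ 1 (mod x^3 + 15x^2 + 8x + 2).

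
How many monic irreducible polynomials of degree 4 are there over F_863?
There are 138670029648 monic irreducible polynomials of degree 4 over F_863

Each element of F_{863^4} that lies in no proper subfield is a root of exactly one monic irreducible of degree 4 over F_863, and each such polynomial has 4 distinct roots in F_{863^4}. By Möbius inversion the count is N_863(4) = (1/4) Σ_{d|4} μ(4/d) · 863^d = (1/4)(μ(4)·863^1 + μ(2)·863^2 + μ(1)·863^4) = 554680118592/4 = 138670029648.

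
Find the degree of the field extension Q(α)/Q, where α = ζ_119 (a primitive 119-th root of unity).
[Q(α):Q] = 96

The minimal polynomial of ζ_119 over Q is the 119-th cyclotomic polynomial Φ_119(x), which is irreducible over Q and has degree φ(119) = 96. Hence [Q(α):Q] = φ(119) = 96.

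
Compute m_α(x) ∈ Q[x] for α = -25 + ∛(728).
m_α(x) = x^3 + 75x^2 + 1875x + 14897

Set β = α + 25 = ∛(728), so β^3 = 728. Then (α + 25)^3 - 728 = 0, i.e. α is a root of g(x) = (x + 25)^3 - 728 = x^3 + 75x^2 + 1875x + 14897. Since g(x) = h(x + 25) where h(x) = x^3 - 728, and h is irreducible over Q (because 728 is not a perfect cube, so h has no rational root, and a monic cubic with no rational root is irreducible), g is also irreducible (irreducibility is preserved under the substitution x → x + 25). Hence m_α(x) = x^3 + 75x^2 + 1875x + 14897.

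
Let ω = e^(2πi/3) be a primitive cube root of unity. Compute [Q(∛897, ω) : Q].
[Q(∛897, ω) : Q] = 6

[Q(∛897):Q] = 3 (min poly x^3 - 897, irreducible since 897 is not a perfect cube). [Q(ω):Q] = 2 (min poly x^2 + x + 1). Since Q(∛897) ⊂ R and ω ∉ R, we have ω ∉ Q(∛897), so x^2 + x + 1 remains irreducible over Q(∛897) and [Q(∛897, ω) : Q(∛897)] = 2. By the tower law, [Q(∛897, ω) : Q] = 3 · 2 = 6. (In fact Q(∛897, ω) is the splitting field of x^3 - 897 over Q.)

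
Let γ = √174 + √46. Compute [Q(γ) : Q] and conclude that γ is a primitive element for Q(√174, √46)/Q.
[Q(γ) : Q] = 4 (equivalently, Q(γ) = Q(√174, √46))

Obviously Q(γ) ⊆ Q(√174, √46), and [Q(√174, √46):Q] = 4 (since 174, 46 are distinct squarefree integers > 1 with 8004 not a perfect square). To show equality we compute the minimal polynomial of γ. From γ = √174 + √46: γ^2 = 174 + 2√(8004) + 46 = 220 + 2√(8004), so γ^2 - 220 = 2√(8004); squaring, (γ^2 - 220)^2 = 4·8004, i.e. γ^4 - 440γ^2 + 48400 - 32016 = 0, i.e. γ^4 - 440γ^2 + 16384 = 0. So γ is a root of x^4 - 440x^2 + 16384. This polynomial is irreducible over Q: it has no rational root (each ±√174 ± √46 is irrational), and any factorization into two quadratics over Q would force √(8004) ∈ Q (pairing opposite roots) or √174, √46 ∈ Q (other pairings), all impossible. Hence [Q(γ):Q] = 4 = [Q(√174, √46):Q], so Q(γ) = Q(√174, √46).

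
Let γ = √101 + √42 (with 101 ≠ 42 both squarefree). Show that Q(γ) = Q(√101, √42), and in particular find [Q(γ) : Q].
[Q(γ) : Q] = 4 (equivalently, Q(γ) = Q(√101, √42))

Obviously Q(γ) ⊆ Q(√101, √42), and [Q(√101, √42):Q] = 4 (since 101, 42 are distinct squarefree integers > 1 with 4242 not a perfect square). To show equality we compute the minimal polynomial of γ. From γ = √101 + √42: γ^2 = 101 + 2√(4242) + 42 = 143 + 2√(4242), so γ^2 - 143 = 2√(4242); squaring, (γ^2 - 143)^2 = 4·4242, i.e. γ^4 - 286γ^2 + 20449 - 16968 = 0, i.e. γ^4 - 286γ^2 + 3481 = 0. So γ is a root of x^4 - 286x^2 + 3481. This polynomial is irreducible over Q: it has no rational root (each ±√101 ± √42 is irrational), and any factorization into two quadratics over Q would force √(4242) ∈ Q (pairing opposite roots) or √101, √42 ∈ Q (other pairings), all impossible. Hence [Q(γ):Q] = 4 = [Q(√101, √42):Q], so Q(γ) = Q(√101, √42).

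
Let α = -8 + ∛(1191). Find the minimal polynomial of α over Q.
m_α(x) = x^3 + 24x^2 + 192x - 679

Set β = α + 8 = ∛(1191), so β^3 = 1191. Then (α + 8)^3 - 1191 = 0, i.e. α is a root of g(x) = (x + 8)^3 - 1191 = x^3 + 24x^2 + 192x - 679. Since g(x) = h(x + 8) where h(x) = x^3 - 1191, and h is irreducible over Q (because 1191 is not a perfect cube, so h has no rational root, and a monic cubic with no rational root is irreducible), g is also irreducible (irreducibility is preserved under the substitution x → x + 8). Hence m_α(x) = x^3 + 24x^2 + 192x - 679.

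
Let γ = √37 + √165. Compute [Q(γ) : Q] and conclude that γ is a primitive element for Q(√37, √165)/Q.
[Q(γ) : Q] = 4 (equivalently, Q(γ) = Q(√37, √165))

Obviously Q(γ) ⊆ Q(√37, √165), and [Q(√37, √165):Q] = 4 (since 37, 165 are distinct squarefree integers > 1 with 6105 not a perfect square). To show equality we compute the minimal polynomial of γ. From γ = √37 + √165: γ^2 = 37 + 2√(6105) + 165 = 202 + 2√(6105), so γ^2 - 202 = 2√(6105); squaring, (γ^2 - 202)^2 = 4·6105, i.e. γ^4 - 404γ^2 + 40804 - 24420 = 0, i.e. γ^4 - 404γ^2 + 16384 = 0. So γ is a root of x^4 - 404x^2 + 16384. This polynomial is irreducible over Q: it has no rational root (each ±√37 ± √165 is irrational), and any factorization into two quadratics over Q would force √(6105) ∈ Q (pairing opposite roots) or √37, √165 ∈ Q (other pairings), all impossible. Hence [Q(γ):Q] = 4 = [Q(√37, √165):Q], so Q(γ) = Q(√37, √165).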